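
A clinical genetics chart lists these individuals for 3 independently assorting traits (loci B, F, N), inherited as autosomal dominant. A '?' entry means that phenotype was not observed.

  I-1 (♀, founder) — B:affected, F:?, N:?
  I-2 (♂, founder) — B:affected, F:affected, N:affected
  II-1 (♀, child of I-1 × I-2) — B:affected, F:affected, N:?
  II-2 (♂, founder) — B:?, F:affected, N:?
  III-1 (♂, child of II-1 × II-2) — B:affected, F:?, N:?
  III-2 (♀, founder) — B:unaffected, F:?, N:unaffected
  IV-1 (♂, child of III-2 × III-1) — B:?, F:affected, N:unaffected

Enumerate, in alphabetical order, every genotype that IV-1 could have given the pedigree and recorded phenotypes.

B/I-1 aff ·: Bb|BB
B/I-2 aff ·: Bb|BB
B/II-1 aff I-1×I-2: Bb|BB
B/II-2 ? ·: bb|Bb|BB
B/III-1 aff II-1×II-2: Bb|BB
B/III-2 un ·: bb
B/IV-1 ? III-2×III-1: bb|Bb
⇒ B over [I-1,I-2,II-1,II-2,III-1,III-2,IV-1]: 48 consistent
F/I-1 ? ·: ff|Ff|FF
F/I-2 aff ·: Ff|FF
F/II-1 aff I-1×I-2: Ff|FF
F/II-2 aff ·: Ff|FF
F/III-1 ? II-1×II-2: ff|Ff|FF
F/III-2 ? ·: ff|Ff|FF
F/IV-1 aff III-2×III-1: Ff|FF
⇒ F over [I-1,I-2,II-1,II-2,III-1,III-2,IV-1]: 152 consistent
N/I-1 ? ·: nn|Nn|NN
N/I-2 aff ·: Nn|NN
N/II-1 ? I-1×I-2: nn|Nn|NN
N/II-2 ? ·: nn|Nn|NN
N/III-1 ? II-1×II-2: nn|Nn
N/III-2 un ·: nn
N/IV-1 un III-2×III-1: nn
⇒ N over [I-1,I-2,II-1,II-2,III-1,III-2,IV-1]: 41 consistent

IV-1 ∈ {Bb FF nn, Bb Ff nn, bb FF nn, bb Ff nn}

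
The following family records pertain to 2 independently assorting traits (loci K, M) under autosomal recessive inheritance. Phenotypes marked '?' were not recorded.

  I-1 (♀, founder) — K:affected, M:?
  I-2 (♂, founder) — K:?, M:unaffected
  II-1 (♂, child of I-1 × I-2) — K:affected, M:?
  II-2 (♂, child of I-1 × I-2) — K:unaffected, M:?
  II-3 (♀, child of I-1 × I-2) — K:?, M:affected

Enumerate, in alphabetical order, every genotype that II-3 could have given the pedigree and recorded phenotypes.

II-3 ∈ {Kk mm, kk mm}

K/I-1 aff ·: kk
K/I-2 ? ·: Kk
K/II-1 aff I-1×I-2: kk
K/II-2 un I-1×I-2: Kk
K/II-3 ? I-1×I-2: Kk|kk
⇒ K over [I-1,I-2,II-1,II-2,II-3]: 2 consistent
M/I-1 ? ·: Mm|mm
M/I-2 un ·: Mm
M/II-1 ? I-1×I-2: MM|Mm|mm
M/II-2 ? I-1×I-2: MM|Mm|mm
M/II-3 aff I-1×I-2: mm
⇒ M over [I-1,I-2,II-1,II-2,II-3]: 13 consistent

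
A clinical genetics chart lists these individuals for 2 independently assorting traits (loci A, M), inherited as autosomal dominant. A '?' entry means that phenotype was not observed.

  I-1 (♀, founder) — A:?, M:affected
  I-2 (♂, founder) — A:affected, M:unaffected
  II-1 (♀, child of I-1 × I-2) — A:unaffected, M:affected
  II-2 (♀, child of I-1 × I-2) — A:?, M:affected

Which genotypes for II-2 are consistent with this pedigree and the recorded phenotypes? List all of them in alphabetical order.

II-2 ∈ {AA Mm, Aa Mm, aa Mm}

A/I-1 ? ·: aa|Aa
A/I-2 aff ·: Aa
A/II-1 un I-1×I-2: aa
A/II-2 ? I-1×I-2: aa|Aa|AA
⇒ A over [I-1,I-2,II-1,II-2]: 5 consistent
M/I-1 aff ·: Mm|MM
M/I-2 un ·: mm
M/II-1 aff I-1×I-2: Mm
M/II-2 aff I-1×I-2: Mm
⇒ M over [I-1,I-2,II-1,II-2]: 2 consistent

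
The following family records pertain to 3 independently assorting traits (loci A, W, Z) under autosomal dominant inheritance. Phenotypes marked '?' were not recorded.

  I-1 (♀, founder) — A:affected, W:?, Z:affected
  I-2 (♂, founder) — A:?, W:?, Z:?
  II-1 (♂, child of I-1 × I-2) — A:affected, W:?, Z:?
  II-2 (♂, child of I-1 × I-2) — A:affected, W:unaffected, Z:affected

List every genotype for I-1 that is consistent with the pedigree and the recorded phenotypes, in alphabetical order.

A/I-1 aff ·: Aa|AA
A/I-2 ? ·: aa|Aa|AA
A/II-1 aff I-1×I-2: Aa|AA
A/II-2 aff I-1×I-2: Aa|AA
⇒ A over [I-1,I-2,II-1,II-2]: 15 consistent
W/I-1 ? ·: ww|Ww
W/I-2 ? ·: ww|Ww
W/II-1 ? I-1×I-2: ww|Ww|WW
W/II-2 un I-1×I-2: ww
⇒ W over [I-1,I-2,II-1,II-2]: 8 consistent
Z/I-1 aff ·: Zz|ZZ
Z/I-2 ? ·: zz|Zz|ZZ
Z/II-1 ? I-1×I-2: zz|Zz|ZZ
Z/II-2 aff I-1×I-2: Zz|ZZ
⇒ Z over [I-1,I-2,II-1,II-2]: 18 consistent

I-1 ∈ {AA Ww ZZ, AA Ww Zz, AA ww ZZ, AA ww Zz, Aa Ww ZZ, Aa Ww Zz, Aa ww ZZ, Aa ww Zz}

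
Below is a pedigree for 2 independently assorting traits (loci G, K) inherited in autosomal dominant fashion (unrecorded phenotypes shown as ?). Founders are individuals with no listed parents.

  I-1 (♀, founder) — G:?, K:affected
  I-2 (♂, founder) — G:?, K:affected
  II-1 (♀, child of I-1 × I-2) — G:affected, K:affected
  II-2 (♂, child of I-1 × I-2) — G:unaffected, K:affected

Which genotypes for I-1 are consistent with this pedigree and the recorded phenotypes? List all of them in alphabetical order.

I-1 ∈ {Gg KK, Gg Kk, gg KK, gg Kk}

G/I-1 ? ·: gg|Gg
G/I-2 ? ·: gg|Gg
G/II-1 aff I-1×I-2: Gg|GG
G/II-2 un I-1×I-2: gg
⇒ G over [I-1,I-2,II-1,II-2]: 4 consistent
K/I-1 aff ·: Kk|KK
K/I-2 aff ·: Kk|KK
K/II-1 aff I-1×I-2: Kk|KK
K/II-2 aff I-1×I-2: Kk|KK
⇒ K over [I-1,I-2,II-1,II-2]: 13 consistent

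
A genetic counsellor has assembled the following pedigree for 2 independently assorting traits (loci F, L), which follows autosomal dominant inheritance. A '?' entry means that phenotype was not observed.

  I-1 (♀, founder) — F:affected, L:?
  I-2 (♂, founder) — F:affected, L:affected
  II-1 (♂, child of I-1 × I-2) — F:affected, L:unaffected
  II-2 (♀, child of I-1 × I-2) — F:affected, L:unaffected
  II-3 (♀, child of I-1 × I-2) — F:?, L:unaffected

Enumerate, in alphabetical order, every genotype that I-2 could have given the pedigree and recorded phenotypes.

F/I-1 aff ·: Ff|FF
F/I-2 aff ·: Ff|FF
F/II-1 aff I-1×I-2: Ff|FF
F/II-2 aff I-1×I-2: Ff|FF
F/II-3 ? I-1×I-2: ff|Ff|FF
⇒ F over [I-1,I-2,II-1,II-2,II-3]: 29 consistent
L/I-1 ? ·: ll|Ll
L/I-2 aff ·: Ll
L/II-1 un I-1×I-2: ll
L/II-2 un I-1×I-2: ll
L/II-3 un I-1×I-2: ll
⇒ L over [I-1,I-2,II-1,II-2,II-3]: 2 consistent

I-2 ∈ {FF Ll, Ff Ll}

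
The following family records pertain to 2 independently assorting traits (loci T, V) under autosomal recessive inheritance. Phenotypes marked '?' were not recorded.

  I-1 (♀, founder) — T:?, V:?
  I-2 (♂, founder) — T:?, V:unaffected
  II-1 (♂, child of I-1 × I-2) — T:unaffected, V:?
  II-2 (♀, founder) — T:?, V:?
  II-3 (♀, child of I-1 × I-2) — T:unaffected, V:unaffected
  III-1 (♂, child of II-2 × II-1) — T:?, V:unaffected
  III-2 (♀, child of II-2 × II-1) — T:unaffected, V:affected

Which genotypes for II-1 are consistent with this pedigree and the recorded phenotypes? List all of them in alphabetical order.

II-1 ∈ {TT Vv, TT vv, Tt Vv, Tt vv}

T/I-1 ? ·: TT|Tt|tt
T/I-2 ? ·: TT|Tt|tt
T/II-1 un I-1×I-2: TT|Tt
T/II-2 ? ·: TT|Tt|tt
T/II-3 un I-1×I-2: TT|Tt
T/III-1 ? II-2×II-1: TT|Tt|tt
T/III-2 un II-2×II-1: TT|Tt
⇒ T over [I-1,I-2,II-1,II-2,II-3,III-1,III-2]: 162 consistent
V/I-1 ? ·: VV|Vv|vv
V/I-2 un ·: VV|Vv
V/II-1 ? I-1×I-2: Vv|vv
V/II-2 ? ·: Vv|vv
V/II-3 un I-1×I-2: VV|Vv
V/III-1 un II-2×II-1: VV|Vv
V/III-2 aff II-2×II-1: vv
⇒ V over [I-1,I-2,II-1,II-2,II-3,III-1,III-2]: 27 consistent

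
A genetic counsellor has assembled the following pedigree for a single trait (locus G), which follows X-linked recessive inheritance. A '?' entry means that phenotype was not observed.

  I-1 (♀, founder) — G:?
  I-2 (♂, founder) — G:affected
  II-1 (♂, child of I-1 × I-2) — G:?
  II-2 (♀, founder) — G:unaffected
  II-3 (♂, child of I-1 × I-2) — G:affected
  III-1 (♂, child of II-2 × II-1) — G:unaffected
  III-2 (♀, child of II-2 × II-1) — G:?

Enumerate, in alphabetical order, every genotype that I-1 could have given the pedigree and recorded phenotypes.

I-1 ∈ {X^GX^g, X^gX^g}

G/I-1 ? ·: X^GX^g|X^gX^g
G/I-2 aff ·: X^gY
G/II-1 ? I-1×I-2: X^GY|X^gY
G/II-2 un ·: X^GX^G|X^GX^g
G/II-3 aff I-1×I-2: X^gY
G/III-1 un II-2×II-1: X^GY
G/III-2 ? II-2×II-1: X^GX^G|X^GX^g|X^gX^g
⇒ G over [I-1,I-2,II-1,II-2,II-3,III-1,III-2]: 9 consistent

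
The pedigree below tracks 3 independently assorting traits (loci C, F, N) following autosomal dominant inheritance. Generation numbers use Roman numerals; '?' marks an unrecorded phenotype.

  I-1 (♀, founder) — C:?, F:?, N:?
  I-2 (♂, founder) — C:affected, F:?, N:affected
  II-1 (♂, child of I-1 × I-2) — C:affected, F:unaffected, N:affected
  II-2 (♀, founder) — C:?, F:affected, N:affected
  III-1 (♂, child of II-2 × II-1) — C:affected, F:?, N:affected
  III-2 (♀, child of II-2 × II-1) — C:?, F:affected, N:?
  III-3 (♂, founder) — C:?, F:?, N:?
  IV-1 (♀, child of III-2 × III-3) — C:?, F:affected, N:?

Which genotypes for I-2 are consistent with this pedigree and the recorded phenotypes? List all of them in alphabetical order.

I-2 ∈ {CC Ff NN, CC Ff Nn, CC ff NN, CC ff Nn, Cc Ff NN, Cc Ff Nn, Cc ff NN, Cc ff Nn}

C/I-1 ? ·: cc|Cc|CC
C/I-2 aff ·: Cc|CC
C/II-1 aff I-1×I-2: Cc|CC
C/II-2 ? ·: cc|Cc|CC
C/III-1 aff II-2×II-1: Cc|CC
C/III-2 ? II-2×II-1: cc|Cc|CC
C/III-3 ? ·: cc|Cc|CC
C/IV-1 ? III-2×III-3: cc|Cc|CC
⇒ C over [I-1,I-2,II-1,II-2,III-1,III-2,III-3,IV-1]: 447 consistent
F/I-1 ? ·: ff|Ff
F/I-2 ? ·: ff|Ff
F/II-1 un I-1×I-2: ff
F/II-2 aff ·: Ff|FF
F/III-1 ? II-2×II-1: ff|Ff
F/III-2 aff II-2×II-1: Ff
F/III-3 ? ·: ff|Ff|FF
F/IV-1 aff III-2×III-3: Ff|FF
⇒ F over [I-1,I-2,II-1,II-2,III-1,III-2,III-3,IV-1]: 60 consistent
N/I-1 ? ·: nn|Nn|NN
N/I-2 aff ·: Nn|NN
N/II-1 aff I-1×I-2: Nn|NN
N/II-2 aff ·: Nn|NN
N/III-1 aff II-2×II-1: Nn|NN
N/III-2 ? II-2×II-1: nn|Nn|NN
N/III-3 ? ·: nn|Nn|NN
N/IV-1 ? III-2×III-3: nn|Nn|NN
⇒ N over [I-1,I-2,II-1,II-2,III-1,III-2,III-3,IV-1]: 364 consistent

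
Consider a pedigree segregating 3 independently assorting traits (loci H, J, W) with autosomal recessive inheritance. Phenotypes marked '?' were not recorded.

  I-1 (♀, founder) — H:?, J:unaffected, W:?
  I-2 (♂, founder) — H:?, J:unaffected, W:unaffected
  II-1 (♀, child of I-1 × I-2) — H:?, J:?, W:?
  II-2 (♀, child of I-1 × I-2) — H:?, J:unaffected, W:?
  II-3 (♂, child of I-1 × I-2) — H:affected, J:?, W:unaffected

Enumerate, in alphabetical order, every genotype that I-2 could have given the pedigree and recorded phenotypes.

H/I-1 ? ·: Hh|hh
H/I-2 ? ·: Hh|hh
H/II-1 ? I-1×I-2: HH|Hh|hh
H/II-2 ? I-1×I-2: HH|Hh|hh
H/II-3 aff I-1×I-2: hh
⇒ H over [I-1,I-2,II-1,II-2,II-3]: 18 consistent
J/I-1 un ·: JJ|Jj
J/I-2 un ·: JJ|Jj
J/II-1 ? I-1×I-2: JJ|Jj|jj
J/II-2 un I-1×I-2: JJ|Jj
J/II-3 ? I-1×I-2: JJ|Jj|jj
⇒ J over [I-1,I-2,II-1,II-2,II-3]: 35 consistent
W/I-1 ? ·: WW|Ww|ww
W/I-2 un ·: WW|Ww
W/II-1 ? I-1×I-2: WW|Ww|ww
W/II-2 ? I-1×I-2: WW|Ww|ww
W/II-3 un I-1×I-2: WW|Ww
⇒ W over [I-1,I-2,II-1,II-2,II-3]: 40 consistent

I-2 ∈ {Hh JJ WW, Hh JJ Ww, Hh Jj WW, Hh Jj Ww, hh JJ WW, hh JJ Ww, hh Jj WW, hh Jj Ww}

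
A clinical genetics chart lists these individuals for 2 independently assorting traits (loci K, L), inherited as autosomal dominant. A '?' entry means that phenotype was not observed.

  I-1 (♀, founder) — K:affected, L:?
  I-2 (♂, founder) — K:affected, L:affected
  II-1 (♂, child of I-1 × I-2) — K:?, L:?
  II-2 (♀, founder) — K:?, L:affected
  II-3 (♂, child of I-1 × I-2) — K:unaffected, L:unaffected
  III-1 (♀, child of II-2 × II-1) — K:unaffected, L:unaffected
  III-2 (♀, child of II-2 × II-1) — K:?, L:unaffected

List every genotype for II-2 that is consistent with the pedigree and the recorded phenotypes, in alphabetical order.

K/I-1 aff ·: Kk
K/I-2 aff ·: Kk
K/II-1 ? I-1×I-2: kk|Kk
K/II-2 ? ·: kk|Kk
K/II-3 un I-1×I-2: kk
K/III-1 un II-2×II-1: kk
K/III-2 ? II-2×II-1: kk|Kk|KK
⇒ K over [I-1,I-2,II-1,II-2,II-3,III-1,III-2]: 8 consistent
L/I-1 ? ·: ll|Ll
L/I-2 aff ·: Ll
L/II-1 ? I-1×I-2: ll|Ll
L/II-2 aff ·: Ll
L/II-3 un I-1×I-2: ll
L/III-1 un II-2×II-1: ll
L/III-2 un II-2×II-1: ll
⇒ L over [I-1,I-2,II-1,II-2,II-3,III-1,III-2]: 4 consistent

II-2 ∈ {Kk Ll, kk Ll}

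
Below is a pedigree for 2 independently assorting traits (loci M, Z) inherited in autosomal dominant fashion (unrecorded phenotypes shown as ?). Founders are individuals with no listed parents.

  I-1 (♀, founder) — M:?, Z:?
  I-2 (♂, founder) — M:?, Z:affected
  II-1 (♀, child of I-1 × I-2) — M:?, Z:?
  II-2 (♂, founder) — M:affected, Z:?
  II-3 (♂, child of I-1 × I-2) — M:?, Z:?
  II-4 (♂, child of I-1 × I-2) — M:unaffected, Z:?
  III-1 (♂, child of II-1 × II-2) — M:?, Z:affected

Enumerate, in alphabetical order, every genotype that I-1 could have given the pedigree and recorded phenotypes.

M/I-1 ? ·: mm|Mm
M/I-2 ? ·: mm|Mm
M/II-1 ? I-1×I-2: mm|Mm|MM
M/II-2 aff ·: Mm|MM
M/II-3 ? I-1×I-2: mm|Mm|MM
M/II-4 un I-1×I-2: mm
M/III-1 ? II-1×II-2: mm|Mm|MM
⇒ M over [I-1,I-2,II-1,II-2,II-3,II-4,III-1]: 68 consistent
Z/I-1 ? ·: zz|Zz|ZZ
Z/I-2 aff ·: Zz|ZZ
Z/II-1 ? I-1×I-2: zz|Zz|ZZ
Z/II-2 ? ·: zz|Zz|ZZ
Z/II-3 ? I-1×I-2: zz|Zz|ZZ
Z/II-4 ? I-1×I-2: zz|Zz|ZZ
Z/III-1 aff II-1×II-2: Zz|ZZ
⇒ Z over [I-1,I-2,II-1,II-2,II-3,II-4,III-1]: 208 consistent

I-1 ∈ {Mm ZZ, Mm Zz, Mm zz, mm ZZ, mm Zz, mm zz}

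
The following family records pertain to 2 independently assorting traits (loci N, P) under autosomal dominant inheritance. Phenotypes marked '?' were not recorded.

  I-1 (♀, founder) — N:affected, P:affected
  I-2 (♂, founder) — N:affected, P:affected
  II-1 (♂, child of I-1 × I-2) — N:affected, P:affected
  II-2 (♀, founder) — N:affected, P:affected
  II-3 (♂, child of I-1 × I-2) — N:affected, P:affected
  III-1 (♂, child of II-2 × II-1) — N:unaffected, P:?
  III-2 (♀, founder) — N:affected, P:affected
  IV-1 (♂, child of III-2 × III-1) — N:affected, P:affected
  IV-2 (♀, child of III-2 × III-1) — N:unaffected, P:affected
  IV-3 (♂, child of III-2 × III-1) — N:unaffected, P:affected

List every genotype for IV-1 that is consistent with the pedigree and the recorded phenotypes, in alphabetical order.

N/I-1 aff ·: Nn|NN
N/I-2 aff ·: Nn|NN
N/II-1 aff I-1×I-2: Nn
N/II-2 aff ·: Nn
N/II-3 aff I-1×I-2: Nn|NN
N/III-1 un II-2×II-1: nn
N/III-2 aff ·: Nn
N/IV-1 aff III-2×III-1: Nn
N/IV-2 un III-2×III-1: nn
N/IV-3 un III-2×III-1: nn
⇒ N over [I-1,I-2,II-1,II-2,II-3,III-1,III-2,IV-1,IV-2,IV-3]: 6 consistent
P/I-1 aff ·: Pp|PP
P/I-2 aff ·: Pp|PP
P/II-1 aff I-1×I-2: Pp|PP
P/II-2 aff ·: Pp|PP
P/II-3 aff I-1×I-2: Pp|PP
P/III-1 ? II-2×II-1: pp|Pp|PP
P/III-2 aff ·: Pp|PP
P/IV-1 aff III-2×III-1: Pp|PP
P/IV-2 aff III-2×III-1: Pp|PP
P/IV-3 aff III-2×III-1: Pp|PP
⇒ P over [I-1,I-2,II-1,II-2,II-3,III-1,III-2,IV-1,IV-2,IV-3]: 550 consistent

IV-1 ∈ {Nn PP, Nn Pp}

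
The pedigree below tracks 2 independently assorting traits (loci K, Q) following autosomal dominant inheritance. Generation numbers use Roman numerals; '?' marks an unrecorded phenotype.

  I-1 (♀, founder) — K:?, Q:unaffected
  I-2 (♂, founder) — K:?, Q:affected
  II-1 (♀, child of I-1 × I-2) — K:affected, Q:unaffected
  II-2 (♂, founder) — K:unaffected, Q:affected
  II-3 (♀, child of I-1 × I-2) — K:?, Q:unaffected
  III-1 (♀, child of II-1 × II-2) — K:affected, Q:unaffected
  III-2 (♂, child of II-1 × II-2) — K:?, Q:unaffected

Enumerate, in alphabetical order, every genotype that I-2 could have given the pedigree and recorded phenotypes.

I-2 ∈ {KK Qq, Kk Qq, kk Qq}

K/I-1 ? ·: kk|Kk|KK
K/I-2 ? ·: kk|Kk|KK
K/II-1 aff I-1×I-2: Kk|KK
K/II-2 un ·: kk
K/II-3 ? I-1×I-2: kk|Kk|KK
K/III-1 aff II-1×II-2: Kk
K/III-2 ? II-1×II-2: kk|Kk
⇒ K over [I-1,I-2,II-1,II-2,II-3,III-1,III-2]: 34 consistent
Q/I-1 un ·: qq
Q/I-2 aff ·: Qq
Q/II-1 un I-1×I-2: qq
Q/II-2 aff ·: Qq
Q/II-3 un I-1×I-2: qq
Q/III-1 un II-1×II-2: qq
Q/III-2 un II-1×II-2: qq
⇒ Q over [I-1,I-2,II-1,II-2,II-3,III-1,III-2]: 1 consistent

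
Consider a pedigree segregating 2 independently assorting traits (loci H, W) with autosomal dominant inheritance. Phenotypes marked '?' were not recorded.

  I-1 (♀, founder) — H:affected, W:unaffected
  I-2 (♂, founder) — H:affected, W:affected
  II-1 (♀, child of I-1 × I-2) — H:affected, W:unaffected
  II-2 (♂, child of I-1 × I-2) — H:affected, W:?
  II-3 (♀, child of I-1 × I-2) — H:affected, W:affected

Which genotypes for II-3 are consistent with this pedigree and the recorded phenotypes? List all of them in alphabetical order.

II-3 ∈ {HH Ww, Hh Ww}

H/I-1 aff ·: Hh|HH
H/I-2 aff ·: Hh|HH
H/II-1 aff I-1×I-2: Hh|HH
H/II-2 aff I-1×I-2: Hh|HH
H/II-3 aff I-1×I-2: Hh|HH
⇒ H over [I-1,I-2,II-1,II-2,II-3]: 25 consistent
W/I-1 un ·: ww
W/I-2 aff ·: Ww
W/II-1 un I-1×I-2: ww
W/II-2 ? I-1×I-2: ww|Ww
W/II-3 aff I-1×I-2: Ww
⇒ W over [I-1,I-2,II-1,II-2,II-3]: 2 consistent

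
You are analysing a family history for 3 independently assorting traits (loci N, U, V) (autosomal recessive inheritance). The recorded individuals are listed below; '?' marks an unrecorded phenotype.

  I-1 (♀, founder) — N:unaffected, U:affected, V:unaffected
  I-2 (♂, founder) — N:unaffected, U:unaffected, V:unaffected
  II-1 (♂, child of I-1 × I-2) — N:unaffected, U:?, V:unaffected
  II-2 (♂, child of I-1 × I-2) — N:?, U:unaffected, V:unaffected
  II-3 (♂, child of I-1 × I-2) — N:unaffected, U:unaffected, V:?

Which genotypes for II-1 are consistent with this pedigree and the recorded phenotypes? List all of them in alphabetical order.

N/I-1 un ·: NN|Nn
N/I-2 un ·: NN|Nn
N/II-1 un I-1×I-2: NN|Nn
N/II-2 ? I-1×I-2: NN|Nn|nn
N/II-3 un I-1×I-2: NN|Nn
⇒ N over [I-1,I-2,II-1,II-2,II-3]: 29 consistent
U/I-1 aff ·: uu
U/I-2 un ·: UU|Uu
U/II-1 ? I-1×I-2: Uu|uu
U/II-2 un I-1×I-2: Uu
U/II-3 un I-1×I-2: Uu
⇒ U over [I-1,I-2,II-1,II-2,II-3]: 3 consistent
V/I-1 un ·: VV|Vv
V/I-2 un ·: VV|Vv
V/II-1 un I-1×I-2: VV|Vv
V/II-2 un I-1×I-2: VV|Vv
V/II-3 ? I-1×I-2: VV|Vv|vv
⇒ V over [I-1,I-2,II-1,II-2,II-3]: 29 consistent

II-1 ∈ {NN Uu VV, NN Uu Vv, NN uu VV, NN uu Vv, Nn Uu VV, Nn Uu Vv, Nn uu VV, Nn uu Vv}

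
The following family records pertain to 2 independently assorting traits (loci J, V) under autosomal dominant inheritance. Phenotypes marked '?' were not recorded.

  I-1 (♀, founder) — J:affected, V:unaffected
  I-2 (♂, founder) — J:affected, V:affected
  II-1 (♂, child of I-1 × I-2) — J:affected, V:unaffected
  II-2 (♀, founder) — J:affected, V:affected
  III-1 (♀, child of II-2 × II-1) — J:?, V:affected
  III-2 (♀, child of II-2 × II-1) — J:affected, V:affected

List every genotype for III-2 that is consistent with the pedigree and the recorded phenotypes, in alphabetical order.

III-2 ∈ {JJ Vv, Jj Vv}

J/I-1 aff ·: Jj|JJ
J/I-2 aff ·: Jj|JJ
J/II-1 aff I-1×I-2: Jj|JJ
J/II-2 aff ·: Jj|JJ
J/III-1 ? II-2×II-1: jj|Jj|JJ
J/III-2 aff II-2×II-1: Jj|JJ
⇒ J over [I-1,I-2,II-1,II-2,III-1,III-2]: 50 consistent
V/I-1 un ·: vv
V/I-2 aff ·: Vv
V/II-1 un I-1×I-2: vv
V/II-2 aff ·: Vv|VV
V/III-1 aff II-2×II-1: Vv
V/III-2 aff II-2×II-1: Vv
⇒ V over [I-1,I-2,II-1,II-2,III-1,III-2]: 2 consistent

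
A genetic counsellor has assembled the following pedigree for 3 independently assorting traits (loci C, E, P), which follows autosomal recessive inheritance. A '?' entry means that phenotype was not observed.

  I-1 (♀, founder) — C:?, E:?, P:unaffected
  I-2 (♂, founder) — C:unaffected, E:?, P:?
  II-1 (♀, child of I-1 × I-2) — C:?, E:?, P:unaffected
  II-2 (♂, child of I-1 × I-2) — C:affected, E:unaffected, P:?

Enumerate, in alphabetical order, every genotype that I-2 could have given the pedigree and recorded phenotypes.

C/I-1 ? ·: Cc|cc
C/I-2 un ·: Cc
C/II-1 ? I-1×I-2: CC|Cc|cc
C/II-2 aff I-1×I-2: cc
⇒ C over [I-1,I-2,II-1,II-2]: 5 consistent
E/I-1 ? ·: EE|Ee|ee
E/I-2 ? ·: EE|Ee|ee
E/II-1 ? I-1×I-2: EE|Ee|ee
E/II-2 un I-1×I-2: EE|Ee
⇒ E over [I-1,I-2,II-1,II-2]: 21 consistent
P/I-1 un ·: PP|Pp
P/I-2 ? ·: PP|Pp|pp
P/II-1 un I-1×I-2: PP|Pp
P/II-2 ? I-1×I-2: PP|Pp|pp
⇒ P over [I-1,I-2,II-1,II-2]: 18 consistent

I-2 ∈ {Cc EE PP, Cc EE Pp, Cc EE pp, Cc Ee PP, Cc Ee Pp, Cc Ee pp, Cc ee PP, Cc ee Pp, Cc ee pp}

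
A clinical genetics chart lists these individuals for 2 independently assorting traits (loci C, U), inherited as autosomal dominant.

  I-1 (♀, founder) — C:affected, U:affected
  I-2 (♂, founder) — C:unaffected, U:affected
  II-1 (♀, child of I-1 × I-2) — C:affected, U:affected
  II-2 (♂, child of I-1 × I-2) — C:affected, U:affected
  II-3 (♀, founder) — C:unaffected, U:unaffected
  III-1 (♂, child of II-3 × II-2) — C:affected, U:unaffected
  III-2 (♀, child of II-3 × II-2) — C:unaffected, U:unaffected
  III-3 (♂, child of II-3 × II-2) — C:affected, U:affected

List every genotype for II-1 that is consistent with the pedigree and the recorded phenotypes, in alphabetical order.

II-1 ∈ {Cc UU, Cc Uu}

C/I-1 aff ·: Cc|CC
C/I-2 un ·: cc
C/II-1 aff I-1×I-2: Cc
C/II-2 aff I-1×I-2: Cc
C/II-3 un ·: cc
C/III-1 aff II-3×II-2: Cc
C/III-2 un II-3×II-2: cc
C/III-3 aff II-3×II-2: Cc
⇒ C over [I-1,I-2,II-1,II-2,II-3,III-1,III-2,III-3]: 2 consistent
U/I-1 aff ·: Uu|UU
U/I-2 aff ·: Uu|UU
U/II-1 aff I-1×I-2: Uu|UU
U/II-2 aff I-1×I-2: Uu
U/II-3 un ·: uu
U/III-1 un II-3×II-2: uu
U/III-2 un II-3×II-2: uu
U/III-3 aff II-3×II-2: Uu
⇒ U over [I-1,I-2,II-1,II-2,II-3,III-1,III-2,III-3]: 6 consistent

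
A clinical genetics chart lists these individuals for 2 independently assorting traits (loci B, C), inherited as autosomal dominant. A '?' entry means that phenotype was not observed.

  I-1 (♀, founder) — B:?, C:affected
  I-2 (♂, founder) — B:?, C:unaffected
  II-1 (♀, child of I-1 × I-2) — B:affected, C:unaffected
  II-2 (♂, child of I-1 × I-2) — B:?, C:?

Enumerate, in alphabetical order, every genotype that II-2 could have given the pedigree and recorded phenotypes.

II-2 ∈ {BB Cc, BB cc, Bb Cc, Bb cc, bb Cc, bb cc}

B/I-1 ? ·: bb|Bb|BB
B/I-2 ? ·: bb|Bb|BB
B/II-1 aff I-1×I-2: Bb|BB
B/II-2 ? I-1×I-2: bb|Bb|BB
⇒ B over [I-1,I-2,II-1,II-2]: 21 consistent
C/I-1 aff ·: Cc
C/I-2 un ·: cc
C/II-1 un I-1×I-2: cc
C/II-2 ? I-1×I-2: cc|Cc
⇒ C over [I-1,I-2,II-1,II-2]: 2 consistent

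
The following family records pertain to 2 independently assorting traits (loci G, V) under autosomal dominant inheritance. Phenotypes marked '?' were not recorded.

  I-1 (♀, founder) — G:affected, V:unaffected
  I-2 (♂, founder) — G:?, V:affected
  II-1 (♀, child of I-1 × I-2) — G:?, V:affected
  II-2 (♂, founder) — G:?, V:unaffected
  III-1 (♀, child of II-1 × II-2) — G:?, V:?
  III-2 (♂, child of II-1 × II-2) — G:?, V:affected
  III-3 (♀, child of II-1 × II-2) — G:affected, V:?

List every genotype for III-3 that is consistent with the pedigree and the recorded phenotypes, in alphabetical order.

G/I-1 aff ·: Gg|GG
G/I-2 ? ·: gg|Gg|GG
G/II-1 ? I-1×I-2: gg|Gg|GG
G/II-2 ? ·: gg|Gg|GG
G/III-1 ? II-1×II-2: gg|Gg|GG
G/III-2 ? II-1×II-2: gg|Gg|GG
G/III-3 aff II-1×II-2: Gg|GG
⇒ G over [I-1,I-2,II-1,II-2,III-1,III-2,III-3]: 200 consistent
V/I-1 un ·: vv
V/I-2 aff ·: Vv|VV
V/II-1 aff I-1×I-2: Vv
V/II-2 un ·: vv
V/III-1 ? II-1×II-2: vv|Vv
V/III-2 aff II-1×II-2: Vv
V/III-3 ? II-1×II-2: vv|Vv
⇒ V over [I-1,I-2,II-1,II-2,III-1,III-2,III-3]: 8 consistent

III-3 ∈ {GG Vv, GG vv, Gg Vv, Gg vv}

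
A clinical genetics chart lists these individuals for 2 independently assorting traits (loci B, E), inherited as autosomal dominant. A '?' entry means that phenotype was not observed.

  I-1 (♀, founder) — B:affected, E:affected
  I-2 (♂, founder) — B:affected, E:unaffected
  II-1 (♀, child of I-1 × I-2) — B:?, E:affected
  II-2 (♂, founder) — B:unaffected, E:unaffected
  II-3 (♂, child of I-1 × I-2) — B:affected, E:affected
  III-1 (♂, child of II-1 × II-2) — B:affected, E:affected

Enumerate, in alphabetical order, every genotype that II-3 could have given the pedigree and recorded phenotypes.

II-3 ∈ {BB Ee, Bb Ee}

B/I-1 aff ·: Bb|BB
B/I-2 aff ·: Bb|BB
B/II-1 ? I-1×I-2: Bb|BB
B/II-2 un ·: bb
B/II-3 aff I-1×I-2: Bb|BB
B/III-1 aff II-1×II-2: Bb
⇒ B over [I-1,I-2,II-1,II-2,II-3,III-1]: 13 consistent
E/I-1 aff ·: Ee|EE
E/I-2 un ·: ee
E/II-1 aff I-1×I-2: Ee
E/II-2 un ·: ee
E/II-3 aff I-1×I-2: Ee
E/III-1 aff II-1×II-2: Ee
⇒ E over [I-1,I-2,II-1,II-2,II-3,III-1]: 2 consistent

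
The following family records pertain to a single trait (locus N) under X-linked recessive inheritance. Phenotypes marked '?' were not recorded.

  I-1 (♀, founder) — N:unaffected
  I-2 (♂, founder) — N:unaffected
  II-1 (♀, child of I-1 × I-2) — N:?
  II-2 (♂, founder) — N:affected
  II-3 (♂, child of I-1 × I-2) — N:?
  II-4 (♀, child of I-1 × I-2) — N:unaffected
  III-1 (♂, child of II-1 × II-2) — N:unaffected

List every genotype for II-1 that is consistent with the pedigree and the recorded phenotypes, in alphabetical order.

II-1 ∈ {X^NX^N, X^NX^n}

N/I-1 un ·: X^NX^N|X^NX^n
N/I-2 un ·: X^NY
N/II-1 ? I-1×I-2: X^NX^N|X^NX^n
N/II-2 aff ·: X^nY
N/II-3 ? I-1×I-2: X^NY|X^nY
N/II-4 un I-1×I-2: X^NX^N|X^NX^n
N/III-1 un II-1×II-2: X^NY
⇒ N over [I-1,I-2,II-1,II-2,II-3,II-4,III-1]: 9 consistent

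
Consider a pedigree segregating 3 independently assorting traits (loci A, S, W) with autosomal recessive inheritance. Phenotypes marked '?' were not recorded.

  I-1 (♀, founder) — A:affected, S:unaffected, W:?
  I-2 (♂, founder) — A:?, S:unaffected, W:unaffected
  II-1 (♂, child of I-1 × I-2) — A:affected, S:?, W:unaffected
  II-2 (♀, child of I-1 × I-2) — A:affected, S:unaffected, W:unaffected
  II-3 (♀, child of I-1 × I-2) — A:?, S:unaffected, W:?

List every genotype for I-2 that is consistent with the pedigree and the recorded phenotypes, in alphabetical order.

A/I-1 aff ·: aa
A/I-2 ? ·: Aa|aa
A/II-1 aff I-1×I-2: aa
A/II-2 aff I-1×I-2: aa
A/II-3 ? I-1×I-2: Aa|aa
⇒ A over [I-1,I-2,II-1,II-2,II-3]: 3 consistent
S/I-1 un ·: SS|Ss
S/I-2 un ·: SS|Ss
S/II-1 ? I-1×I-2: SS|Ss|ss
S/II-2 un I-1×I-2: SS|Ss
S/II-3 un I-1×I-2: SS|Ss
⇒ S over [I-1,I-2,II-1,II-2,II-3]: 29 consistent
W/I-1 ? ·: WW|Ww|ww
W/I-2 un ·: WW|Ww
W/II-1 un I-1×I-2: WW|Ww
W/II-2 un I-1×I-2: WW|Ww
W/II-3 ? I-1×I-2: WW|Ww|ww
⇒ W over [I-1,I-2,II-1,II-2,II-3]: 32 consistent

I-2 ∈ {Aa SS WW, Aa SS Ww, Aa Ss WW, Aa Ss Ww, aa SS WW, aa SS Ww, aa Ss WW, aa Ss Ww}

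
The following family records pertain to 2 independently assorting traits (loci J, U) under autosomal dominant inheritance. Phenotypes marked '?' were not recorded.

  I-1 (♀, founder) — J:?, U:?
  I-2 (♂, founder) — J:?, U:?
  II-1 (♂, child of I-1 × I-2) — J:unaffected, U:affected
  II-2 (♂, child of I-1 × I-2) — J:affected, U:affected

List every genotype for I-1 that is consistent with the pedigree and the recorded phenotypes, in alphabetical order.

J/I-1 ? ·: jj|Jj
J/I-2 ? ·: jj|Jj
J/II-1 un I-1×I-2: jj
J/II-2 aff I-1×I-2: Jj|JJ
⇒ J over [I-1,I-2,II-1,II-2]: 4 consistent
U/I-1 ? ·: uu|Uu|UU
U/I-2 ? ·: uu|Uu|UU
U/II-1 aff I-1×I-2: Uu|UU
U/II-2 aff I-1×I-2: Uu|UU
⇒ U over [I-1,I-2,II-1,II-2]: 17 consistent

I-1 ∈ {Jj UU, Jj Uu, Jj uu, jj UU, jj Uu, jj uu}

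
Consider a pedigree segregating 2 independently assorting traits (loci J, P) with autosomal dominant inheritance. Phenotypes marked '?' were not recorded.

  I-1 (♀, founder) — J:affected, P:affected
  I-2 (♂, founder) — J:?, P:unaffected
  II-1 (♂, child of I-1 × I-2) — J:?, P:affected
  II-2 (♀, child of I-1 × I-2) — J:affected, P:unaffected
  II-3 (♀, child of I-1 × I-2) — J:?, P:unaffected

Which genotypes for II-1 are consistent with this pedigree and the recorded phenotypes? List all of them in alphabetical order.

J/I-1 aff ·: Jj|JJ
J/I-2 ? ·: jj|Jj|JJ
J/II-1 ? I-1×I-2: jj|Jj|JJ
J/II-2 aff I-1×I-2: Jj|JJ
J/II-3 ? I-1×I-2: jj|Jj|JJ
⇒ J over [I-1,I-2,II-1,II-2,II-3]: 40 consistent
P/I-1 aff ·: Pp
P/I-2 un ·: pp
P/II-1 aff I-1×I-2: Pp
P/II-2 un I-1×I-2: pp
P/II-3 un I-1×I-2: pp
⇒ P over [I-1,I-2,II-1,II-2,II-3]: 1 consistent

II-1 ∈ {JJ Pp, Jj Pp, jj Pp}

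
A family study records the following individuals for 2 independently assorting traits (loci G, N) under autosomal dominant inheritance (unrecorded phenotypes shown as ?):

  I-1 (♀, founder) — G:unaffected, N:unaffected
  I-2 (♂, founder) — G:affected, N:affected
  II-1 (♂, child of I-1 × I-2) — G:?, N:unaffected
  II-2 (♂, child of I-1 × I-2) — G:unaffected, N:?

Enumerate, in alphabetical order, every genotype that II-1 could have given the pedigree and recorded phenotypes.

G/I-1 un ·: gg
G/I-2 aff ·: Gg
G/II-1 ? I-1×I-2: gg|Gg
G/II-2 un I-1×I-2: gg
⇒ G over [I-1,I-2,II-1,II-2]: 2 consistent
N/I-1 un ·: nn
N/I-2 aff ·: Nn
N/II-1 un I-1×I-2: nn
N/II-2 ? I-1×I-2: nn|Nn
⇒ N over [I-1,I-2,II-1,II-2]: 2 consistent

II-1 ∈ {Gg nn, gg nn}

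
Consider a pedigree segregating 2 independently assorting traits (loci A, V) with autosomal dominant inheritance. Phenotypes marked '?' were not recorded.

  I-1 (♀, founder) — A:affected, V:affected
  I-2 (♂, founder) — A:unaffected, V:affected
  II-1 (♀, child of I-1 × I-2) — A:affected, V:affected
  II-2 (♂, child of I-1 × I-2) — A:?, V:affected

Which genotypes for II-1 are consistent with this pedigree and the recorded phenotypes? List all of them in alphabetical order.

A/I-1 aff ·: Aa|AA
A/I-2 un ·: aa
A/II-1 aff I-1×I-2: Aa
A/II-2 ? I-1×I-2: aa|Aa
⇒ A over [I-1,I-2,II-1,II-2]: 3 consistent
V/I-1 aff ·: Vv|VV
V/I-2 aff ·: Vv|VV
V/II-1 aff I-1×I-2: Vv|VV
V/II-2 aff I-1×I-2: Vv|VV
⇒ V over [I-1,I-2,II-1,II-2]: 13 consistent

II-1 ∈ {Aa VV, Aa Vv}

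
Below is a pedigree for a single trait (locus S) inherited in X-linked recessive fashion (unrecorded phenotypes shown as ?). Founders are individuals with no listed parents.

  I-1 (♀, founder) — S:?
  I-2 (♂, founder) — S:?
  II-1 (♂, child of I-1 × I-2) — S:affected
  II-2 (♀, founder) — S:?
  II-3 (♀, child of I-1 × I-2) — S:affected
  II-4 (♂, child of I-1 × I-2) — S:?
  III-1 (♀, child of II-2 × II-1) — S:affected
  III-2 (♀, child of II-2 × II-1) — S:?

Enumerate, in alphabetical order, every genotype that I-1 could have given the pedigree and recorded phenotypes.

S/I-1 ? ·: X^SX^s|X^sX^s
S/I-2 ? ·: X^sY
S/II-1 aff I-1×I-2: X^sY
S/II-2 ? ·: X^SX^s|X^sX^s
S/II-3 aff I-1×I-2: X^sX^s
S/II-4 ? I-1×I-2: X^SY|X^sY
S/III-1 aff II-2×II-1: X^sX^s
S/III-2 ? II-2×II-1: X^SX^s|X^sX^s
⇒ S over [I-1,I-2,II-1,II-2,II-3,II-4,III-1,III-2]: 9 consistent

I-1 ∈ {X^SX^s, X^sX^s}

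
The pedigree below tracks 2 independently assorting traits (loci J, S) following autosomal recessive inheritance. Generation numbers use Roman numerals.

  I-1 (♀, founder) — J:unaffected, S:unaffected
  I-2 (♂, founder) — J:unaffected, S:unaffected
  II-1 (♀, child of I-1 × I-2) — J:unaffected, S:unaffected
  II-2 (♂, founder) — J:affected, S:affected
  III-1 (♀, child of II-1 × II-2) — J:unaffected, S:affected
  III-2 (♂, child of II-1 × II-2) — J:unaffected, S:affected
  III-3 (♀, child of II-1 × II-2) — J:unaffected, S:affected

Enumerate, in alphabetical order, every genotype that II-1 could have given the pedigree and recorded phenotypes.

II-1 ∈ {JJ Ss, Jj Ss}

J/I-1 un ·: JJ|Jj
J/I-2 un ·: JJ|Jj
J/II-1 un I-1×I-2: JJ|Jj
J/II-2 aff ·: jj
J/III-1 un II-1×II-2: Jj
J/III-2 un II-1×II-2: Jj
J/III-3 un II-1×II-2: Jj
⇒ J over [I-1,I-2,II-1,II-2,III-1,III-2,III-3]: 7 consistent
S/I-1 un ·: SS|Ss
S/I-2 un ·: SS|Ss
S/II-1 un I-1×I-2: Ss
S/II-2 aff ·: ss
S/III-1 aff II-1×II-2: ss
S/III-2 aff II-1×II-2: ss
S/III-3 aff II-1×II-2: ss
⇒ S over [I-1,I-2,II-1,II-2,III-1,III-2,III-3]: 3 consistent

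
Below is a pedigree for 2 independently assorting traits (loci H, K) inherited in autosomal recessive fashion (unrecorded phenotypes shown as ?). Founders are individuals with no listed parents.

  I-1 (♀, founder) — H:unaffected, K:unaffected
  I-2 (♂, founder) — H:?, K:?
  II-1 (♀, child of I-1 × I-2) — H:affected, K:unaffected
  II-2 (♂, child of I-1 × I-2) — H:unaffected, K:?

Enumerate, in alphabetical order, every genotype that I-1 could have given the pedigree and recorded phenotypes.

I-1 ∈ {Hh KK, Hh Kk}

H/I-1 un ·: Hh
H/I-2 ? ·: Hh|hh
H/II-1 aff I-1×I-2: hh
H/II-2 un I-1×I-2: HH|Hh
⇒ H over [I-1,I-2,II-1,II-2]: 3 consistent
K/I-1 un ·: KK|Kk
K/I-2 ? ·: KK|Kk|kk
K/II-1 un I-1×I-2: KK|Kk
K/II-2 ? I-1×I-2: KK|Kk|kk
⇒ K over [I-1,I-2,II-1,II-2]: 18 consistent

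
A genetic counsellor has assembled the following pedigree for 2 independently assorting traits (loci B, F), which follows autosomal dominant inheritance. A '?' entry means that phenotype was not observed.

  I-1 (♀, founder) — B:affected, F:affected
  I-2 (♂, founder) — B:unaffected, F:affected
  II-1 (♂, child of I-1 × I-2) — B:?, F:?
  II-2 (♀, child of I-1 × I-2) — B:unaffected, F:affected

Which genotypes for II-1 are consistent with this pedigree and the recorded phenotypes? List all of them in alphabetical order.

II-1 ∈ {Bb FF, Bb Ff, Bb ff, bb FF, bb Ff, bb ff}

B/I-1 aff ·: Bb
B/I-2 un ·: bb
B/II-1 ? I-1×I-2: bb|Bb
B/II-2 un I-1×I-2: bb
⇒ B over [I-1,I-2,II-1,II-2]: 2 consistent
F/I-1 aff ·: Ff|FF
F/I-2 aff ·: Ff|FF
F/II-1 ? I-1×I-2: ff|Ff|FF
F/II-2 aff I-1×I-2: Ff|FF
⇒ F over [I-1,I-2,II-1,II-2]: 15 consistent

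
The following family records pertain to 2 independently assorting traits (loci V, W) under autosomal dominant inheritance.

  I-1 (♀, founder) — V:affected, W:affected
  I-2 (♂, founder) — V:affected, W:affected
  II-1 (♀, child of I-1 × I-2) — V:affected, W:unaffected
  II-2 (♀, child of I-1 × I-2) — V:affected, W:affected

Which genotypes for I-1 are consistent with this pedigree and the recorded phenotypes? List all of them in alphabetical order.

V/I-1 aff ·: Vv|VV
V/I-2 aff ·: Vv|VV
V/II-1 aff I-1×I-2: Vv|VV
V/II-2 aff I-1×I-2: Vv|VV
⇒ V over [I-1,I-2,II-1,II-2]: 13 consistent
W/I-1 aff ·: Ww
W/I-2 aff ·: Ww
W/II-1 un I-1×I-2: ww
W/II-2 aff I-1×I-2: Ww|WW
⇒ W over [I-1,I-2,II-1,II-2]: 2 consistent

I-1 ∈ {VV Ww, Vv Ww}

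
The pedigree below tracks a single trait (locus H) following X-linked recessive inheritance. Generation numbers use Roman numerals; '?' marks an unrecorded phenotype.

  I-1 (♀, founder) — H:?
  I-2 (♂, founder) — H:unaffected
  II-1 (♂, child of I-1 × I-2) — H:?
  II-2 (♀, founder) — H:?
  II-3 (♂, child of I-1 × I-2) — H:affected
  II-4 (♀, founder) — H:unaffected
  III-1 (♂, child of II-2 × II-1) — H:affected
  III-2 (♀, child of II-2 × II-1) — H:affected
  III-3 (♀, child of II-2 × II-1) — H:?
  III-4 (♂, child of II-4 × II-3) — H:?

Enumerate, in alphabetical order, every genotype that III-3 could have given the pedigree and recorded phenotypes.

H/I-1 ? ·: X^HX^h|X^hX^h
H/I-2 un ·: X^HY
H/II-1 ? I-1×I-2: X^hY
H/II-2 ? ·: X^HX^h|X^hX^h
H/II-3 aff I-1×I-2: X^hY
H/II-4 un ·: X^HX^H|X^HX^h
H/III-1 aff II-2×II-1: X^hY
H/III-2 aff II-2×II-1: X^hX^h
H/III-3 ? II-2×II-1: X^HX^h|X^hX^h
H/III-4 ? II-4×II-3: X^HY|X^hY
⇒ H over [I-1,I-2,II-1,II-2,II-3,II-4,III-1,III-2,III-3,III-4]: 18 consistent

III-3 ∈ {X^HX^h, X^hX^h}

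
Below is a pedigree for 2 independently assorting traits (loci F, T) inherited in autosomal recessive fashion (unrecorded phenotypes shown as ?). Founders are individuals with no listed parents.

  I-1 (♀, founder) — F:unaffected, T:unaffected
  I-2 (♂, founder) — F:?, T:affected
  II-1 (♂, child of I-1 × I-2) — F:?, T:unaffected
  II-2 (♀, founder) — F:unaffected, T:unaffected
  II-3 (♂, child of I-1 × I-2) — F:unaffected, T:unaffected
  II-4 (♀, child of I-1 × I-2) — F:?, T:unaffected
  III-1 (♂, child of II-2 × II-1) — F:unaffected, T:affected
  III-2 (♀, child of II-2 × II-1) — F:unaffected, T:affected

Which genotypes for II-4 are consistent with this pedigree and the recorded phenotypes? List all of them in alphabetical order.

F/I-1 un ·: FF|Ff
F/I-2 ? ·: FF|Ff|ff
F/II-1 ? I-1×I-2: FF|Ff|ff
F/II-2 un ·: FF|Ff
F/II-3 un I-1×I-2: FF|Ff
F/II-4 ? I-1×I-2: FF|Ff|ff
F/III-1 un II-2×II-1: FF|Ff
F/III-2 un II-2×II-1: FF|Ff
⇒ F over [I-1,I-2,II-1,II-2,II-3,II-4,III-1,III-2]: 227 consistent
T/I-1 un ·: TT|Tt
T/I-2 aff ·: tt
T/II-1 un I-1×I-2: Tt
T/II-2 un ·: Tt
T/II-3 un I-1×I-2: Tt
T/II-4 un I-1×I-2: Tt
T/III-1 aff II-2×II-1: tt
T/III-2 aff II-2×II-1: tt
⇒ T over [I-1,I-2,II-1,II-2,II-3,II-4,III-1,III-2]: 2 consistent

II-4 ∈ {FF Tt, Ff Tt, ff Tt}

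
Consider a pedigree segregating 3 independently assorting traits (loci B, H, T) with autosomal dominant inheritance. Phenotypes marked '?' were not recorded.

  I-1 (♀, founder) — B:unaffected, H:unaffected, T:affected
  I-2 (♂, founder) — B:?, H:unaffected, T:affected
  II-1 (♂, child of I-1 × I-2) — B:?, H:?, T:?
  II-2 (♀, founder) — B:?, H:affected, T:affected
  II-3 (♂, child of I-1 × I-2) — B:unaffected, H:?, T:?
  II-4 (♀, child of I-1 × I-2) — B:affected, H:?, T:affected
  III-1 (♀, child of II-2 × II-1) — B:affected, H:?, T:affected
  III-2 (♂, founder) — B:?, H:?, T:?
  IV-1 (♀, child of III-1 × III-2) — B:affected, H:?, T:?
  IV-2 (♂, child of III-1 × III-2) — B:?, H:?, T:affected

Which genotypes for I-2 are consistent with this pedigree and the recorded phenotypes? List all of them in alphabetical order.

B/I-1 un ·: bb
B/I-2 ? ·: Bb
B/II-1 ? I-1×I-2: bb|Bb
B/II-2 ? ·: bb|Bb|BB
B/II-3 un I-1×I-2: bb
B/II-4 aff I-1×I-2: Bb
B/III-1 aff II-2×II-1: Bb|BB
B/III-2 ? ·: bb|Bb|BB
B/IV-1 aff III-1×III-2: Bb|BB
B/IV-2 ? III-1×III-2: bb|Bb|BB
⇒ B over [I-1,I-2,II-1,II-2,II-3,II-4,III-1,III-2,IV-1,IV-2]: 72 consistent
H/I-1 un ·: hh
H/I-2 un ·: hh
H/II-1 ? I-1×I-2: hh
H/II-2 aff ·: Hh|HH
H/II-3 ? I-1×I-2: hh
H/II-4 ? I-1×I-2: hh
H/III-1 ? II-2×II-1: hh|Hh
H/III-2 ? ·: hh|Hh|HH
H/IV-1 ? III-1×III-2: hh|Hh|HH
H/IV-2 ? III-1×III-2: hh|Hh|HH
⇒ H over [I-1,I-2,II-1,II-2,II-3,II-4,III-1,III-2,IV-1,IV-2]: 40 consistent
T/I-1 aff ·: Tt|TT
T/I-2 aff ·: Tt|TT
T/II-1 ? I-1×I-2: tt|Tt|TT
T/II-2 aff ·: Tt|TT
T/II-3 ? I-1×I-2: tt|Tt|TT
T/II-4 aff I-1×I-2: Tt|TT
T/III-1 aff II-2×II-1: Tt|TT
T/III-2 ? ·: tt|Tt|TT
T/IV-1 ? III-1×III-2: tt|Tt|TT
T/IV-2 aff III-1×III-2: Tt|TT
⇒ T over [I-1,I-2,II-1,II-2,II-3,II-4,III-1,III-2,IV-1,IV-2]: 1008 consistent

I-2 ∈ {Bb hh TT, Bb hh Tt}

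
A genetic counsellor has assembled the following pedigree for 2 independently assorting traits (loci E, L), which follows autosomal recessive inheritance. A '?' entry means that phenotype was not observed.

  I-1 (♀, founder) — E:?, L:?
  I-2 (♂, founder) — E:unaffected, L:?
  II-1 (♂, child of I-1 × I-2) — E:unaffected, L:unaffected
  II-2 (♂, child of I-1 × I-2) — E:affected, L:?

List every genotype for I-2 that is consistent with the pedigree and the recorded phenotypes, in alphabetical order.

E/I-1 ? ·: Ee|ee
E/I-2 un ·: Ee
E/II-1 un I-1×I-2: EE|Ee
E/II-2 aff I-1×I-2: ee
⇒ E over [I-1,I-2,II-1,II-2]: 3 consistent
L/I-1 ? ·: LL|Ll|ll
L/I-2 ? ·: LL|Ll|ll
L/II-1 un I-1×I-2: LL|Ll
L/II-2 ? I-1×I-2: LL|Ll|ll
⇒ L over [I-1,I-2,II-1,II-2]: 21 consistent

I-2 ∈ {Ee LL, Ee Ll, Ee ll}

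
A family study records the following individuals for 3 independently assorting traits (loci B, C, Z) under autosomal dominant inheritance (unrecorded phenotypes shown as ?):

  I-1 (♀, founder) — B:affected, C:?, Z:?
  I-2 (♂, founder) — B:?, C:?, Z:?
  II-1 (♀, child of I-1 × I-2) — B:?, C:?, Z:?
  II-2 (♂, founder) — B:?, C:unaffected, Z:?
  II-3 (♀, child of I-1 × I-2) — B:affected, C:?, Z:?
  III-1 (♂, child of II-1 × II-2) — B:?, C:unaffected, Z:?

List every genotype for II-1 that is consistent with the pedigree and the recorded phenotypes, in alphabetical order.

B/I-1 aff ·: Bb|BB
B/I-2 ? ·: bb|Bb|BB
B/II-1 ? I-1×I-2: bb|Bb|BB
B/II-2 ? ·: bb|Bb|BB
B/II-3 aff I-1×I-2: Bb|BB
B/III-1 ? II-1×II-2: bb|Bb|BB
⇒ B over [I-1,I-2,II-1,II-2,II-3,III-1]: 96 consistent
C/I-1 ? ·: cc|Cc|CC
C/I-2 ? ·: cc|Cc|CC
C/II-1 ? I-1×I-2: cc|Cc
C/II-2 un ·: cc
C/II-3 ? I-1×I-2: cc|Cc|CC
C/III-1 un II-1×II-2: cc
⇒ C over [I-1,I-2,II-1,II-2,II-3,III-1]: 21 consistent
Z/I-1 ? ·: zz|Zz|ZZ
Z/I-2 ? ·: zz|Zz|ZZ
Z/II-1 ? I-1×I-2: zz|Zz|ZZ
Z/II-2 ? ·: zz|Zz|ZZ
Z/II-3 ? I-1×I-2: zz|Zz|ZZ
Z/III-1 ? II-1×II-2: zz|Zz|ZZ
⇒ Z over [I-1,I-2,II-1,II-2,II-3,III-1]: 155 consistent

II-1 ∈ {BB Cc ZZ, BB Cc Zz, BB Cc zz, BB cc ZZ, BB cc Zz, BB cc zz, Bb Cc ZZ, Bb Cc Zz, Bb Cc zz, Bb cc ZZ, Bb cc Zz, Bb cc zz, bb Cc ZZ, bb Cc Zz, bb Cc zz, bb cc ZZ, bb cc Zz, bb cc zz}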